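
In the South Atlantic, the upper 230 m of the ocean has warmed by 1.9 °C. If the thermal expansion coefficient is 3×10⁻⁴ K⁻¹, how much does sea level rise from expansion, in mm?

Δh = 131 mm

Δh = αΔT·H = 3×10⁻⁴ × 1.9 × 230 = 0.13110 m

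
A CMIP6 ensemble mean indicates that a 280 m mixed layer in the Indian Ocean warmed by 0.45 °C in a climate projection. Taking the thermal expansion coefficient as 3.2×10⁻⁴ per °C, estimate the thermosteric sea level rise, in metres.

Δh = 0.040 m

Δh = αΔT·H = 3.2×10⁻⁴ × 0.45 × 280 = 0.04032 m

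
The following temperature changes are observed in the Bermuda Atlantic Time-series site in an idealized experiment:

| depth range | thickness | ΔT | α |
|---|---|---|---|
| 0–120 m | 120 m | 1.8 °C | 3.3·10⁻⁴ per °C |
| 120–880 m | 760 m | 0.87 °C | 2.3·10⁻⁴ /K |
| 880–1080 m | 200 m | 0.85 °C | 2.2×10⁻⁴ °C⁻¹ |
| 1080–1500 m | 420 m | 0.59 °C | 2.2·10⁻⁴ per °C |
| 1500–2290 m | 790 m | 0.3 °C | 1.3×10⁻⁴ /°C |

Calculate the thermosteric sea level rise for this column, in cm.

Δh = 34.6 cm

Layer 1: 3.3×10⁻⁴ × 120 × 1.8 = 0.07128 m
760 × 0.87 × 2.3×10⁻⁴ = 0.152076 m
200 × 0.85 × 2.2×10⁻⁴ = 0.03740 m
Layer 4: 0.59 × 420 × 2.2×10⁻⁴ = 0.054516 m
1500–2290 m: 790 × 0.3 × 1.3×10⁻⁴ = 0.03081 m
Δh = 0.07128 + 0.152076 + 0.03740 + 0.054516 + 0.03081 = 0.346082 m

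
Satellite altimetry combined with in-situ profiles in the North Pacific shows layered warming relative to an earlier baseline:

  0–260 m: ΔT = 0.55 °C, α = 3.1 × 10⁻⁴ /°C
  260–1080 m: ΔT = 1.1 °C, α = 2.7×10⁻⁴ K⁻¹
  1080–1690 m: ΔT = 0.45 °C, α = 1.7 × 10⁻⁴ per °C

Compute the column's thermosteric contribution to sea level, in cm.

0.55 × 3.1×10⁻⁴ × 260 = 0.04433 m
Layer 2: 820 × 2.7×10⁻⁴ × 1.1 = 0.24354 m
Layer 3: 610 × 1.7×10⁻⁴ × 0.45 = 0.046665 m
Δh = 0.04433 + 0.24354 + 0.046665 = 0.334535 m ≈ 33 cm

33 cm of thermosteric rise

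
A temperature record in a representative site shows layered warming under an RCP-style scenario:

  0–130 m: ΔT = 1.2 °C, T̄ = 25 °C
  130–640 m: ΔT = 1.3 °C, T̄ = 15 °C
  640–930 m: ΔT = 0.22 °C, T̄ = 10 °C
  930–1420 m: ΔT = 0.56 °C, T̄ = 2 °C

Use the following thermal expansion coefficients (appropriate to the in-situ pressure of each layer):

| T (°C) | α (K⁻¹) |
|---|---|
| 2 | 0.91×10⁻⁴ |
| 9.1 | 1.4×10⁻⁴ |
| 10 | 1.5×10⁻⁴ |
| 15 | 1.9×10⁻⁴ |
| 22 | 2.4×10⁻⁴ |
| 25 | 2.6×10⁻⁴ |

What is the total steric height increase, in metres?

Layer 1 at 25 °C → α = 2.6×10⁻⁴ K⁻¹
Layer 2 at 15 °C → α = 1.9×10⁻⁴ K⁻¹
Layer 3 at 10 °C → α = 1.5×10⁻⁴ K⁻¹
Layer 4 at 2 °C → α = 0.91×10⁻⁴ K⁻¹
130 × 2.6×10⁻⁴ × 1.2 = 0.04056 m
510 × 1.9×10⁻⁴ × 1.3 = 0.12597 m
Layer 3: 0.22 × 290 × 1.5×10⁻⁴ = 0.00957 m
930–1420 m: 0.56 × 490 × 0.91×10⁻⁴ = 0.0249704 m
Δh = 0.04056 + 0.12597 + 0.00957 + 0.0249704 = 0.2010704 m ≈ 0.201 m

Δh = 0.201 m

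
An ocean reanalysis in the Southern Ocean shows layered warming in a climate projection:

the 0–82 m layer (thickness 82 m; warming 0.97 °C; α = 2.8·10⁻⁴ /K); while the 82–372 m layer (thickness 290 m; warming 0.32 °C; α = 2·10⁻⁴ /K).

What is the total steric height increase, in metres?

about 0.0408 m

Layer 1: 2.8×10⁻⁴ × 0.97 × 82 = 0.0222712 m
82–372 m: 2×10⁻⁴ × 0.32 × 290 = 0.01856 m
Δh = 0.0222712 + 0.01856 = 0.0408312 m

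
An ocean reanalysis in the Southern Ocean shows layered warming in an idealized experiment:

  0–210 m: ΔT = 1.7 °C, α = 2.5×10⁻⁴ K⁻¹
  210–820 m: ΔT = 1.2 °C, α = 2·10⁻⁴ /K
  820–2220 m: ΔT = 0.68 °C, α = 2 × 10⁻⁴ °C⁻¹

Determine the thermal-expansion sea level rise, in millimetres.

Δh = 426 mm

210 × 1.7 × 2.5×10⁻⁴ = 0.08925 m
Layer 2: 2×10⁻⁴ × 610 × 1.2 = 0.14640 m
820–2220 m: 0.68 × 2×10⁻⁴ × 1400 = 0.19040 m
Δh = 0.08925 + 0.14640 + 0.19040 = 0.42605 m ≈ 426 mm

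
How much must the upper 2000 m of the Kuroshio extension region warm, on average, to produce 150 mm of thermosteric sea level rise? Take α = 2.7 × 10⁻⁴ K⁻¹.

ΔT = Δh/(αH) = 0.15 / (2.7×10⁻⁴ × 2000) ≈ 0.2778 K

ΔT ≈ 0.278 K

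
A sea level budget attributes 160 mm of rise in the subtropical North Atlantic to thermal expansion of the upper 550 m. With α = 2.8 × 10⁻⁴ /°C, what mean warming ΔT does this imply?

ΔT = Δh/(αH) = 0.16 / (2.8×10⁻⁴ × 550) ≈ 1.039 K

about 1.0 K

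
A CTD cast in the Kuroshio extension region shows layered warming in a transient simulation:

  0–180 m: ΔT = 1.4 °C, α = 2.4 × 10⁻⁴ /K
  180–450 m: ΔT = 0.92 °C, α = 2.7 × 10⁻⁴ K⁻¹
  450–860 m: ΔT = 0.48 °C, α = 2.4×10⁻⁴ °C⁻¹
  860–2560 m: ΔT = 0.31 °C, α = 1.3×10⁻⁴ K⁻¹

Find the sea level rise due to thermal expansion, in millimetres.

Δh ≈ 243 mm

0–180 m: 1.4 × 180 × 2.4×10⁻⁴ = 0.06048 m
Layer 2: 0.92 × 270 × 2.7×10⁻⁴ = 0.067068 m
0.48 × 410 × 2.4×10⁻⁴ = 0.047232 m
860–2560 m: 1.3×10⁻⁴ × 0.31 × 1700 = 0.06851 m
Δh = 0.06048 + 0.067068 + 0.047232 + 0.06851 = 0.24329 m ≈ 243 mm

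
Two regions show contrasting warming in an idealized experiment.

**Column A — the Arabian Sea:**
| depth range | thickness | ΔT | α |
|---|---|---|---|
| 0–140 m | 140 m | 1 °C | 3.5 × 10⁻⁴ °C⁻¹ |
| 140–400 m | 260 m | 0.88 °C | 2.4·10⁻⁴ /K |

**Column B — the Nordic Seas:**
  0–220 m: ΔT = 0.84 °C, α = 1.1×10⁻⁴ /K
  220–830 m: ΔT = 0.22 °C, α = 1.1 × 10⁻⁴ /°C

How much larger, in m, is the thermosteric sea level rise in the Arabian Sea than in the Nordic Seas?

0.0688 m

A 0–140 m: 1 × 140 × 3.5×10⁻⁴ = 0.04900 m
A 260 × 0.88 × 2.4×10⁻⁴ = 0.054912 m
A total: 0.103912 m
B Layer 1: 1.1×10⁻⁴ × 0.84 × 220 = 0.020328 m
B Layer 2: 0.22 × 1.1×10⁻⁴ × 610 = 0.014762 m
B total: 0.03509 m
Difference: 0.103912 − 0.03509 = 0.068822 m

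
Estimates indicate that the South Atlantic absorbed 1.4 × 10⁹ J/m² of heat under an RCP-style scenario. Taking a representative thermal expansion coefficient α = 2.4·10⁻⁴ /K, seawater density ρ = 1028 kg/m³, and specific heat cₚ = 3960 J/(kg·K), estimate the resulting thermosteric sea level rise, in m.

Δh = αQ/(ρcₚ) = 2.4×10⁻⁴ × 1.4×10⁹ / (1028 × 3960) ≈ 0.082537 m

0.0825 m of thermosteric rise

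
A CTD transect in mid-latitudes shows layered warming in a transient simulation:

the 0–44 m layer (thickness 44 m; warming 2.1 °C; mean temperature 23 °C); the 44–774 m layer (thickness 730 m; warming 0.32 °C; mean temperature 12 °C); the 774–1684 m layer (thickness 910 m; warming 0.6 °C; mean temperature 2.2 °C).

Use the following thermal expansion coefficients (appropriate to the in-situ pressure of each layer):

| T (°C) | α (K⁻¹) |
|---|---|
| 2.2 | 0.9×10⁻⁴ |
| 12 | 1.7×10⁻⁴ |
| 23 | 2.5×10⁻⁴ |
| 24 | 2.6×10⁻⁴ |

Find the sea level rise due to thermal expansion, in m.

Δh ≈ 0.112 m

Layer 1 at 23 °C → α = 2.5×10⁻⁴ K⁻¹
Layer 2 at 12 °C → α = 1.7×10⁻⁴ K⁻¹
Layer 3 at 2.2 °C → α = 0.9×10⁻⁴ K⁻¹
Layer 1: 44 × 2.1 × 2.5×10⁻⁴ = 0.02310 m
Layer 2: 1.7×10⁻⁴ × 730 × 0.32 = 0.039712 m
910 × 0.6 × 0.9×10⁻⁴ = 0.04914 m
Δh = 0.02310 + 0.039712 + 0.04914 = 0.111952 m ≈ 0.112 m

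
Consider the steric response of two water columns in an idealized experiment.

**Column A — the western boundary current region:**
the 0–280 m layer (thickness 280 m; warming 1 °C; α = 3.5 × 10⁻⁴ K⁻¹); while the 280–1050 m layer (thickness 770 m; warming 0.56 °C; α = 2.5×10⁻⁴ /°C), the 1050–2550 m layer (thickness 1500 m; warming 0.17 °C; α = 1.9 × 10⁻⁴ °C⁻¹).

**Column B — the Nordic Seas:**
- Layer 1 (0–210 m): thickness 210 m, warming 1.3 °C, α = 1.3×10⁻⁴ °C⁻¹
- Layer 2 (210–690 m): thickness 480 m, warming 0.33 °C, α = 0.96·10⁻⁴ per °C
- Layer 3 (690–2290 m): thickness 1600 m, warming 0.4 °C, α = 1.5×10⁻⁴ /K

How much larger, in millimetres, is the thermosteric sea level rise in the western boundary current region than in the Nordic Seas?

A 3.5×10⁻⁴ × 1 × 280 = 0.09800 m
A 770 × 0.56 × 2.5×10⁻⁴ = 0.10780 m
A 1050–2550 m: 1500 × 0.17 × 1.9×10⁻⁴ = 0.04845 m
A total: 0.25425 m
B 0–210 m: 210 × 1.3×10⁻⁴ × 1.3 = 0.03549 m
B Layer 2: 0.96×10⁻⁴ × 0.33 × 480 = 0.0152064 m
B 0.4 × 1.5×10⁻⁴ × 1600 = 0.09600 m
B total: 0.1466964 m
Difference: 0.25425 − 0.1466964 = 0.1075536 m

110 mm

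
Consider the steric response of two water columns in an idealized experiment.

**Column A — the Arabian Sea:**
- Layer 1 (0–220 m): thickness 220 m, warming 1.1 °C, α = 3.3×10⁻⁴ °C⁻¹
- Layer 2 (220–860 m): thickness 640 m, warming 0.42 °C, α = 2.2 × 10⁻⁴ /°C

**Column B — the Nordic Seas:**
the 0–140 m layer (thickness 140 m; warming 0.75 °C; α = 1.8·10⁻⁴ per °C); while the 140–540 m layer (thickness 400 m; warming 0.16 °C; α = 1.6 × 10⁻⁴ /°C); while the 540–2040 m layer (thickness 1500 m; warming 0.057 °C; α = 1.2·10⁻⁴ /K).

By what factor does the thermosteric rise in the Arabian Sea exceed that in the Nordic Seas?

A Layer 1: 220 × 3.3×10⁻⁴ × 1.1 = 0.07986 m
A 0.42 × 640 × 2.2×10⁻⁴ = 0.059136 m
A total: 0.138996 m
B 1.8×10⁻⁴ × 140 × 0.75 = 0.01890 m
B Layer 2: 0.16 × 1.6×10⁻⁴ × 400 = 0.01024 m
B 1500 × 0.057 × 1.2×10⁻⁴ = 0.01026 m
B total: 0.03940 m
Ratio: 0.138996 / 0.03940 ≈ 3.528

3.53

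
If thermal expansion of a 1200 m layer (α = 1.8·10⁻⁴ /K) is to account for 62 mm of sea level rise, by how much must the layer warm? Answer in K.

ΔT ≈ 0.29 K

ΔT = Δh/(αH) = 0.062 / (1.8×10⁻⁴ × 1200) ≈ 0.2870 K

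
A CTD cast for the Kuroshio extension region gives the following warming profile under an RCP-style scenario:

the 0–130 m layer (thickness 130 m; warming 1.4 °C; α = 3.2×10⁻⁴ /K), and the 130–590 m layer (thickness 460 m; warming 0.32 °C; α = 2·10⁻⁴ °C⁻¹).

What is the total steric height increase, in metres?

3.2×10⁻⁴ × 1.4 × 130 = 0.05824 m
130–590 m: 0.32 × 2×10⁻⁴ × 460 = 0.02944 m
Δh = 0.05824 + 0.02944 = 0.08768 m ≈ 0.088 m

Δh = 0.088 m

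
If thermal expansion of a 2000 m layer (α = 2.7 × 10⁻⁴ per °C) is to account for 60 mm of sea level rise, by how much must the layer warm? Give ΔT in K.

ΔT ≈ 0.111 K

ΔT = Δh/(αH) = 0.06 / (2.7×10⁻⁴ × 2000) ≈ 0.1111 K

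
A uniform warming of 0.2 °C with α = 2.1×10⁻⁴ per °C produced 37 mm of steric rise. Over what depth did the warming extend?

about 881 m

H = Δh/(αΔT) = 0.037 / (2.1×10⁻⁴ × 0.2) ≈ 881.0 m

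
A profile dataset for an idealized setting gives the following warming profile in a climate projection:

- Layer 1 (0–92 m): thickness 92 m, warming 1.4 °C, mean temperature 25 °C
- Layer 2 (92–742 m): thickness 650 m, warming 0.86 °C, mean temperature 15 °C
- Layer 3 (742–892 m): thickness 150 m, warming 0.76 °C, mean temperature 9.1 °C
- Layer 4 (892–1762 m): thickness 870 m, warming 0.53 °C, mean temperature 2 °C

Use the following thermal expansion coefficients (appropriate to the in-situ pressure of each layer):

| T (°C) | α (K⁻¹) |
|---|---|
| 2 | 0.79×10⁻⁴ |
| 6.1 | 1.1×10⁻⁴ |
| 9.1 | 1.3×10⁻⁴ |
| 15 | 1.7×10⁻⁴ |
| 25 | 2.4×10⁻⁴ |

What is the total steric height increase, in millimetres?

180 mm

Layer 1 at 25 °C → α = 2.4×10⁻⁴ K⁻¹
Layer 2 at 15 °C → α = 1.7×10⁻⁴ K⁻¹
Layer 3 at 9.1 °C → α = 1.3×10⁻⁴ K⁻¹
Layer 4 at 2 °C → α = 0.79×10⁻⁴ K⁻¹
Layer 1: 1.4 × 2.4×10⁻⁴ × 92 = 0.030912 m
Layer 2: 1.7×10⁻⁴ × 650 × 0.86 = 0.09503 m
742–892 m: 1.3×10⁻⁴ × 150 × 0.76 = 0.01482 m
870 × 0.79×10⁻⁴ × 0.53 = 0.0364269 m
Δh = 0.030912 + 0.09503 + 0.01482 + 0.0364269 = 0.1771889 m ≈ 180 mm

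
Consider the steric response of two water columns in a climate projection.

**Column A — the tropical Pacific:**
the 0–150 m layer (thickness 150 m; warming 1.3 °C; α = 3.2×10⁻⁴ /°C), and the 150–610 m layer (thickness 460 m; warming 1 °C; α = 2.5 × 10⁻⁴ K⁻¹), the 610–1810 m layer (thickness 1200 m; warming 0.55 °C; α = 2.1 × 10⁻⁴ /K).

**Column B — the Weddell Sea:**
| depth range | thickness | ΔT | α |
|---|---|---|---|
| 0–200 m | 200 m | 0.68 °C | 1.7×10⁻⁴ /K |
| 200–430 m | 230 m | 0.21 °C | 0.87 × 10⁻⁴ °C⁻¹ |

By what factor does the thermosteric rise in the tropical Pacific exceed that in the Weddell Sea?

≈ 12×

A 3.2×10⁻⁴ × 1.3 × 150 = 0.06240 m
A Layer 2: 2.5×10⁻⁴ × 1 × 460 = 0.11500 m
A Layer 3: 0.55 × 1200 × 2.1×10⁻⁴ = 0.13860 m
A total: 0.31600 m
B 1.7×10⁻⁴ × 200 × 0.68 = 0.02312 m
B Layer 2: 0.87×10⁻⁴ × 0.21 × 230 = 0.0042021 m
B total: 0.0273221 m
Ratio: 0.31600 / 0.0273221 ≈ 11.57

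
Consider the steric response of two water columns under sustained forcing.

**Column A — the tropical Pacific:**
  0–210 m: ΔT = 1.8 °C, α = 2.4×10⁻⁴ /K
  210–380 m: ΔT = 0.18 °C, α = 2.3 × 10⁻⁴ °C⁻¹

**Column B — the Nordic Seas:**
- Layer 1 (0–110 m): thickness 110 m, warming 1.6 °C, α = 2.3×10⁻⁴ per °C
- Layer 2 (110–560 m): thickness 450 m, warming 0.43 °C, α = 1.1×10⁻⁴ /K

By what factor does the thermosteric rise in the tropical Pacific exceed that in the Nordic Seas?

≈ 1.58×

A 2.4×10⁻⁴ × 210 × 1.8 = 0.09072 m
A 210–380 m: 170 × 0.18 × 2.3×10⁻⁴ = 0.007038 m
A total: 0.097758 m
B Layer 1: 110 × 1.6 × 2.3×10⁻⁴ = 0.04048 m
B 110–560 m: 0.43 × 1.1×10⁻⁴ × 450 = 0.021285 m
B total: 0.061765 m
Ratio: 0.097758 / 0.061765 ≈ 1.583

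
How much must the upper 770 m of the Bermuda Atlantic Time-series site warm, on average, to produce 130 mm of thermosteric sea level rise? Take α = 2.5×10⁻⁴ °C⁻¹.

ΔT = Δh/(αH) = 0.13 / (2.5×10⁻⁴ × 770) ≈ 0.6753 K

ΔT ≈ 0.675 K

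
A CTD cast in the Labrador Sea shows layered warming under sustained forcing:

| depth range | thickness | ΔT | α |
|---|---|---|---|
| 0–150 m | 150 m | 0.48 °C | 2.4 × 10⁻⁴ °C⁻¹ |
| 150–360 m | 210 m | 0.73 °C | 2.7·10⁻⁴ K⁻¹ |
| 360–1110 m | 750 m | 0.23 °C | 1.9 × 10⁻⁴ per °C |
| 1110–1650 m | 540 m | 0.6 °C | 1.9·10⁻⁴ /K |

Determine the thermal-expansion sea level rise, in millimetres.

2.4×10⁻⁴ × 0.48 × 150 = 0.01728 m
Layer 2: 0.73 × 2.7×10⁻⁴ × 210 = 0.041391 m
Layer 3: 750 × 1.9×10⁻⁴ × 0.23 = 0.032775 m
1110–1650 m: 0.6 × 1.9×10⁻⁴ × 540 = 0.06156 m
Δh = 0.01728 + 0.041391 + 0.032775 + 0.06156 = 0.153006 m ≈ 153 mm

Δh ≈ 153 mm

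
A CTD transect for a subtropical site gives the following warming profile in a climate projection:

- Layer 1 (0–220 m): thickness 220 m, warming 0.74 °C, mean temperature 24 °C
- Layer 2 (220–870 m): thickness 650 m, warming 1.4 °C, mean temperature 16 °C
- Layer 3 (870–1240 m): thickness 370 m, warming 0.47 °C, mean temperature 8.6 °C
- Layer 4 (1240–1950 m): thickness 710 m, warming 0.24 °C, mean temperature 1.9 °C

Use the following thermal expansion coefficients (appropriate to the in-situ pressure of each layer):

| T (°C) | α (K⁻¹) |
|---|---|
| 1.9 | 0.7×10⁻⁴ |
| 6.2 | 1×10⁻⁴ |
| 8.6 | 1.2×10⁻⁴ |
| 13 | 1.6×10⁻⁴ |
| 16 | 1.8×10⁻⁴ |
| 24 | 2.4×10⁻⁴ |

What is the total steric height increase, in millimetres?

about 240 mm

Layer 1 at 24 °C → α = 2.4×10⁻⁴ K⁻¹
Layer 2 at 16 °C → α = 1.8×10⁻⁴ K⁻¹
Layer 3 at 8.6 °C → α = 1.2×10⁻⁴ K⁻¹
Layer 4 at 1.9 °C → α = 0.7×10⁻⁴ K⁻¹
0–220 m: 0.74 × 220 × 2.4×10⁻⁴ = 0.039072 m
1.4 × 1.8×10⁻⁴ × 650 = 0.16380 m
870–1240 m: 0.47 × 370 × 1.2×10⁻⁴ = 0.020868 m
Layer 4: 710 × 0.7×10⁻⁴ × 0.24 = 0.011928 m
Δh = 0.039072 + 0.16380 + 0.020868 + 0.011928 = 0.235668 m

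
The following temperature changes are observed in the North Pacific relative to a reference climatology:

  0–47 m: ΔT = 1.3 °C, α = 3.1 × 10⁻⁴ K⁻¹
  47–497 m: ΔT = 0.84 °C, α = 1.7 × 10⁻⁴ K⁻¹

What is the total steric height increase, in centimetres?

8.3 cm of thermosteric rise

0–47 m: 47 × 1.3 × 3.1×10⁻⁴ = 0.018941 m
Layer 2: 0.84 × 450 × 1.7×10⁻⁴ = 0.06426 m
Δh = 0.018941 + 0.06426 = 0.083201 m ≈ 8.3 cm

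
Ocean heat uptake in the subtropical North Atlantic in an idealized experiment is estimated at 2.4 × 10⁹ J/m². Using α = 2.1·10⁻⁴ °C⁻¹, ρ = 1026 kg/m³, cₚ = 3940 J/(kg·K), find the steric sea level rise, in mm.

Δh ≈ 125 mm

Δh = αQ/(ρcₚ) = 2.1×10⁻⁴ × 2.4×10⁹ / (1026 × 3940) ≈ 0.12468 m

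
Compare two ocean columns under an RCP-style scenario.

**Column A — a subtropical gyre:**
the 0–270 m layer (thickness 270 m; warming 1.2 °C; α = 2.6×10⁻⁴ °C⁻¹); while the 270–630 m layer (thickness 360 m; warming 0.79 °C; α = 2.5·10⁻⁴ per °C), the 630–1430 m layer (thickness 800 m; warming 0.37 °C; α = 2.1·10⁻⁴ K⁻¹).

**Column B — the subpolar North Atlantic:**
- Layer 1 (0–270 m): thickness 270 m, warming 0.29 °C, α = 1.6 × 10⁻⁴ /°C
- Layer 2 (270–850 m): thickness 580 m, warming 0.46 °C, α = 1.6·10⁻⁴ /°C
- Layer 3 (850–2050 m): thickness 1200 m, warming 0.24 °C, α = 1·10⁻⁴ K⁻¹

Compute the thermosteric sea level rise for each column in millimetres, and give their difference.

A: 218 mm; B: 84.0 mm; difference 133 mm

A Layer 1: 1.2 × 2.6×10⁻⁴ × 270 = 0.08424 m
A 0.79 × 2.5×10⁻⁴ × 360 = 0.07110 m
A Layer 3: 0.37 × 800 × 2.1×10⁻⁴ = 0.06216 m
A total: 0.21750 m
B Layer 1: 0.29 × 1.6×10⁻⁴ × 270 = 0.012528 m
B 1.6×10⁻⁴ × 580 × 0.46 = 0.042688 m
B Layer 3: 1×10⁻⁴ × 1200 × 0.24 = 0.02880 m
B total: 0.084016 m
Difference: 0.21750 − 0.084016 = 0.133484 m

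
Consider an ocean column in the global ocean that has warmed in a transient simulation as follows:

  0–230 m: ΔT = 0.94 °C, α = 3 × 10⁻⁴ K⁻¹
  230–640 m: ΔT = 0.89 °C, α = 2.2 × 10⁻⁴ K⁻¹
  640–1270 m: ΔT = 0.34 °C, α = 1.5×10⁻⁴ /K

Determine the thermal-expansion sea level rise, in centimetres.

230 × 3×10⁻⁴ × 0.94 = 0.06486 m
Layer 2: 410 × 0.89 × 2.2×10⁻⁴ = 0.080278 m
Layer 3: 0.34 × 1.5×10⁻⁴ × 630 = 0.03213 m
Δh = 0.06486 + 0.080278 + 0.03213 = 0.177268 m

18 cm of thermosteric rise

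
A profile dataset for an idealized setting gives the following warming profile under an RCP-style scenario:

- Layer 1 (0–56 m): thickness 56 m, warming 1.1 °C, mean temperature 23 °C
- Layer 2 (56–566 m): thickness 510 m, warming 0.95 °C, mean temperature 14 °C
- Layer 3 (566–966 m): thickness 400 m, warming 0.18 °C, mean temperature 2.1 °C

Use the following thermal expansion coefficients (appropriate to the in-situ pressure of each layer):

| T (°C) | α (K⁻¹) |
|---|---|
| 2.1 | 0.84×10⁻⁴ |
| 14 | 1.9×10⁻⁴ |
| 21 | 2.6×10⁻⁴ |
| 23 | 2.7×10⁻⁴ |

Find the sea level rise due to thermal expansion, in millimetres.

Layer 1 at 23 °C → α = 2.7×10⁻⁴ K⁻¹
Layer 2 at 14 °C → α = 1.9×10⁻⁴ K⁻¹
Layer 3 at 2.1 °C → α = 0.84×10⁻⁴ K⁻¹
Layer 1: 2.7×10⁻⁴ × 1.1 × 56 = 0.016632 m
0.95 × 1.9×10⁻⁴ × 510 = 0.092055 m
Layer 3: 400 × 0.18 × 0.84×10⁻⁴ = 0.006048 m
Δh = 0.016632 + 0.092055 + 0.006048 = 0.114735 m ≈ 110 mm

Δh = 110 mm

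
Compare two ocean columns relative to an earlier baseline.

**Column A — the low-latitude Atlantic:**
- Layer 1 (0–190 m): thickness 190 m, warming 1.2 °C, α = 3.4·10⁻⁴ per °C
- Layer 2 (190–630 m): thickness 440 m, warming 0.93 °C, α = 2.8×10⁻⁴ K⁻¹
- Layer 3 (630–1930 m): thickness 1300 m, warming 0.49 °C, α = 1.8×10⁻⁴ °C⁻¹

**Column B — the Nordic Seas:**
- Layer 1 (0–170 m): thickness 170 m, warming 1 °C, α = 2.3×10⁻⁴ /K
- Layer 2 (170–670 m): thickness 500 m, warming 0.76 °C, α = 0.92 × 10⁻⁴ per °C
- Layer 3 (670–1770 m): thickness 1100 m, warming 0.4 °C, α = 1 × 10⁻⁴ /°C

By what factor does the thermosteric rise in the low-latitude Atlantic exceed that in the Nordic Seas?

≈ 2.6×

A 3.4×10⁻⁴ × 1.2 × 190 = 0.07752 m
A Layer 2: 0.93 × 2.8×10⁻⁴ × 440 = 0.114576 m
A Layer 3: 0.49 × 1300 × 1.8×10⁻⁴ = 0.11466 m
A total: 0.306756 m
B Layer 1: 170 × 2.3×10⁻⁴ × 1 = 0.03910 m
B Layer 2: 500 × 0.92×10⁻⁴ × 0.76 = 0.03496 m
B Layer 3: 1×10⁻⁴ × 1100 × 0.4 = 0.04400 m
B total: 0.11806 m
Ratio: 0.306756 / 0.11806 ≈ 2.598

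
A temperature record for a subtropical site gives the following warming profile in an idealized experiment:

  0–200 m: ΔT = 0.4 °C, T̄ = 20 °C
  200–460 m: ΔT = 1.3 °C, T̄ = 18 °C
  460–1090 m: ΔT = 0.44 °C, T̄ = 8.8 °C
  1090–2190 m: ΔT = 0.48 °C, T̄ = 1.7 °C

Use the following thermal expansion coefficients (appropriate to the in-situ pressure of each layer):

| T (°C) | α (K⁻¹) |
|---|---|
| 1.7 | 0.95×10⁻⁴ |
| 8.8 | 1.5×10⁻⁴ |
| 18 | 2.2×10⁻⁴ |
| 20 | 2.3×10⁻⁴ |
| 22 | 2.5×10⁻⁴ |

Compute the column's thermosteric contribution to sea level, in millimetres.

Layer 1 at 20 °C → α = 2.3×10⁻⁴ K⁻¹
Layer 2 at 18 °C → α = 2.2×10⁻⁴ K⁻¹
Layer 3 at 8.8 °C → α = 1.5×10⁻⁴ K⁻¹
Layer 4 at 1.7 °C → α = 0.95×10⁻⁴ K⁻¹
0.4 × 200 × 2.3×10⁻⁴ = 0.01840 m
260 × 1.3 × 2.2×10⁻⁴ = 0.07436 m
460–1090 m: 0.44 × 630 × 1.5×10⁻⁴ = 0.04158 m
Layer 4: 1100 × 0.95×10⁻⁴ × 0.48 = 0.05016 m
Δh = 0.01840 + 0.07436 + 0.04158 + 0.05016 = 0.18450 m

185 mm of thermosteric rise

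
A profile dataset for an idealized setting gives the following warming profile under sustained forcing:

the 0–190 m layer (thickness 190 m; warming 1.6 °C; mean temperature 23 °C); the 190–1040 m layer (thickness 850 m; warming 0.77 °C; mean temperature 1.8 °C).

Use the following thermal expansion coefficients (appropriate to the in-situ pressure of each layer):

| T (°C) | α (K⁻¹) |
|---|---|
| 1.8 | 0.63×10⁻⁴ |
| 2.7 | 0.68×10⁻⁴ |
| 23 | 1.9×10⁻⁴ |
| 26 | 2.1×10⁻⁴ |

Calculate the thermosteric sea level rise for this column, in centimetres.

about 9.90 cm

Layer 1 at 23 °C → α = 1.9×10⁻⁴ K⁻¹
Layer 2 at 1.8 °C → α = 0.63×10⁻⁴ K⁻¹
0–190 m: 190 × 1.9×10⁻⁴ × 1.6 = 0.05776 m
190–1040 m: 0.63×10⁻⁴ × 0.77 × 850 = 0.0412335 m
Δh = 0.05776 + 0.0412335 = 0.0989935 m ≈ 9.90 cm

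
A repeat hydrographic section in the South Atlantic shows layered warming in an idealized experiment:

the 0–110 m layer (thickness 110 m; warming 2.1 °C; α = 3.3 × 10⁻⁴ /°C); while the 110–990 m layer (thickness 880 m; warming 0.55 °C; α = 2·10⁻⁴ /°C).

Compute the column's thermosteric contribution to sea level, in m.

0.173 m

Layer 1: 3.3×10⁻⁴ × 2.1 × 110 = 0.07623 m
0.55 × 880 × 2×10⁻⁴ = 0.09680 m
Δh = 0.07623 + 0.09680 = 0.17303 m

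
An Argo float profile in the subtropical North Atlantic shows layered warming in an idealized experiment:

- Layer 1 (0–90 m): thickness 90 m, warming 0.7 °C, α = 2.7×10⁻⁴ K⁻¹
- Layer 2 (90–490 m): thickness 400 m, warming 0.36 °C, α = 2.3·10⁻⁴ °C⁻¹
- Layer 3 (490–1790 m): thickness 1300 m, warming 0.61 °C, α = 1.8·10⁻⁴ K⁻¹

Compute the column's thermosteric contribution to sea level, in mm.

0–90 m: 2.7×10⁻⁴ × 0.7 × 90 = 0.01701 m
2.3×10⁻⁴ × 400 × 0.36 = 0.03312 m
0.61 × 1.8×10⁻⁴ × 1300 = 0.14274 m
Δh = 0.01701 + 0.03312 + 0.14274 = 0.19287 m ≈ 193 mm

193 mm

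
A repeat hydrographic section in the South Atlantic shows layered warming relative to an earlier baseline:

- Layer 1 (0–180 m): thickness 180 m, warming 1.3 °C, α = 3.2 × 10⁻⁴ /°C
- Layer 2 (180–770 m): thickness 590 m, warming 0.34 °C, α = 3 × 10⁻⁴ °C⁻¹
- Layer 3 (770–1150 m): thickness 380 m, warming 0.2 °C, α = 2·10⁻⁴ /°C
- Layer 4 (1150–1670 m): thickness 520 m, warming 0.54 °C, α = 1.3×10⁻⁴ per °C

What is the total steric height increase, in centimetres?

Layer 1: 180 × 1.3 × 3.2×10⁻⁴ = 0.07488 m
3×10⁻⁴ × 590 × 0.34 = 0.06018 m
770–1150 m: 380 × 0.2 × 2×10⁻⁴ = 0.01520 m
0.54 × 1.3×10⁻⁴ × 520 = 0.036504 m
Δh = 0.07488 + 0.06018 + 0.01520 + 0.036504 = 0.186764 m ≈ 18.7 cm

Δh ≈ 18.7 cm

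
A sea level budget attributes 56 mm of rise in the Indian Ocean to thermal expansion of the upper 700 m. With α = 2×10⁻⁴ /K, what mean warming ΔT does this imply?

ΔT = Δh/(αH) = 0.056 / (2×10⁻⁴ × 700) = 0.4000 °C

ΔT ≈ 0.400 °C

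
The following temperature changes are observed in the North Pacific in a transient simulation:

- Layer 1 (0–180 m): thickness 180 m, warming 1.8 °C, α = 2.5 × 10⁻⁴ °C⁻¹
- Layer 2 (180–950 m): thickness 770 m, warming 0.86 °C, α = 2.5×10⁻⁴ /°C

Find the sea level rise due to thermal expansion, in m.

0.247 m of thermosteric rise

Layer 1: 180 × 1.8 × 2.5×10⁻⁴ = 0.08100 m
180–950 m: 2.5×10⁻⁴ × 770 × 0.86 = 0.16555 m
Δh = 0.08100 + 0.16555 = 0.24655 m ≈ 0.247 m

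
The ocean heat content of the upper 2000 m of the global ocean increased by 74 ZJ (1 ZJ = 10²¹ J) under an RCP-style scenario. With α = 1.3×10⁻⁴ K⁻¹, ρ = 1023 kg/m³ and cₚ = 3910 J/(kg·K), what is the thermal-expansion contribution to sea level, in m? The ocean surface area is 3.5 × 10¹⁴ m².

Per unit area: Q = 74×10²¹ / (3.5×10¹⁴) ≈ 2.114×10⁸ J/m²
Δh = αQ/(ρcₚ) = 1.3×10⁻⁴ × 2.114×10⁸ / (1023 × 3910) ≈ 0.0068706 m

Δh ≈ 0.00687 m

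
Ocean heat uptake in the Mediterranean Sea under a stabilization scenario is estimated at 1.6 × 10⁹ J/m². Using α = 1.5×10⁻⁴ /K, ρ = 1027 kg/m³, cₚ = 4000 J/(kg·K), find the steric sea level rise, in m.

about 0.058 m

Δh = αQ/(ρcₚ) = 1.5×10⁻⁴ × 1.6×10⁹ / (1027 × 4000) ≈ 0.058423 m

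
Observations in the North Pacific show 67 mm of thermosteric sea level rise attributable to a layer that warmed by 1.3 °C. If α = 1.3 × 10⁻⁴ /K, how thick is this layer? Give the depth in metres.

H = Δh/(αΔT) = 0.067 / (1.3×10⁻⁴ × 1.3) ≈ 396.4 m

396 m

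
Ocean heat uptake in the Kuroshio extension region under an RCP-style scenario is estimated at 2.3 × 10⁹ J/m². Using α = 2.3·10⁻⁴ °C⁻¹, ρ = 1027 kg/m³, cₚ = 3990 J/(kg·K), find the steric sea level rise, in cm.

about 12.9 cm

Δh = αQ/(ρcₚ) = 2.3×10⁻⁴ × 2.3×10⁹ / (1027 × 3990) ≈ 0.12910 m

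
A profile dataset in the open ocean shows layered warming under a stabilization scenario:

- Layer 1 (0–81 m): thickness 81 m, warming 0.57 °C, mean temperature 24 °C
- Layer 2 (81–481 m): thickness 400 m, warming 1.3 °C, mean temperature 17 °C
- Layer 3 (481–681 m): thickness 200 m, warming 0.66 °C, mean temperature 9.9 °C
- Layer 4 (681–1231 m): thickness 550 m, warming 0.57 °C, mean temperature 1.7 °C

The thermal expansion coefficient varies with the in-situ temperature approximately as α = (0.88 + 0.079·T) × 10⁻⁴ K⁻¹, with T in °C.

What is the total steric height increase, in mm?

180 mm

Layer 1: α = (0.88 + 0.079×24)×10⁻⁴ = 2.776×10⁻⁴ K⁻¹
Layer 2: α = (0.88 + 0.079×17)×10⁻⁴ = 2.223×10⁻⁴ K⁻¹
Layer 3: α = (0.88 + 0.079×9.9)×10⁻⁴ = 1.6621×10⁻⁴ K⁻¹
Layer 4: α = (0.88 + 0.079×1.7)×10⁻⁴ = 1.0143×10⁻⁴ K⁻¹
81 × 0.57 × 2.776×10⁻⁴ = 0.012816792 m
400 × 2.223×10⁻⁴ × 1.3 = 0.115596 m
1.6621×10⁻⁴ × 200 × 0.66 = 0.02193972 m
550 × 0.57 × 1.0143×10⁻⁴ = 0.031798305 m
Δh = 0.012816792 + 0.115596 + 0.02193972 + 0.031798305 = 0.182150817 m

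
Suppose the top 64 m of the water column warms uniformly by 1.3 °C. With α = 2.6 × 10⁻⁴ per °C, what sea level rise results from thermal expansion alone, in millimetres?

Δh = αΔT·H = 2.6×10⁻⁴ × 1.3 × 64 = 0.021632 m

22 mm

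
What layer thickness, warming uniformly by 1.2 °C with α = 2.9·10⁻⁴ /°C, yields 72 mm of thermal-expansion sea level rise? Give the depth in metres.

H = Δh/(αΔT) = 0.072 / (2.9×10⁻⁴ × 1.2) ≈ 206.9 m

207 m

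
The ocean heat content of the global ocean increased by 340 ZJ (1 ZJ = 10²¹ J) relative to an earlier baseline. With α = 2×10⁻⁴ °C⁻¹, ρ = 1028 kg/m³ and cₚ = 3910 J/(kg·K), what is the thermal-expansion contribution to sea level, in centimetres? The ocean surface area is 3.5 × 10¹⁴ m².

Δh ≈ 4.8 cm

Per unit area: Q = 340×10²¹ / (3.5×10¹⁴) ≈ 9.714×10⁸ J/m²
Δh = αQ/(ρcₚ) = 2×10⁻⁴ × 9.714×10⁸ / (1028 × 3910) ≈ 0.048335 m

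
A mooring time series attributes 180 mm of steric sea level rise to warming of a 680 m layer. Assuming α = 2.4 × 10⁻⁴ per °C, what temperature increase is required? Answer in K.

1.1 K

ΔT = Δh/(αH) = 0.18 / (2.4×10⁻⁴ × 680) ≈ 1.103 K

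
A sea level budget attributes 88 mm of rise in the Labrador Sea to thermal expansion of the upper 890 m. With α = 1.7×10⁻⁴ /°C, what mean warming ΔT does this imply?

0.58 °C

ΔT = Δh/(αH) = 0.088 / (1.7×10⁻⁴ × 890) ≈ 0.5816 °C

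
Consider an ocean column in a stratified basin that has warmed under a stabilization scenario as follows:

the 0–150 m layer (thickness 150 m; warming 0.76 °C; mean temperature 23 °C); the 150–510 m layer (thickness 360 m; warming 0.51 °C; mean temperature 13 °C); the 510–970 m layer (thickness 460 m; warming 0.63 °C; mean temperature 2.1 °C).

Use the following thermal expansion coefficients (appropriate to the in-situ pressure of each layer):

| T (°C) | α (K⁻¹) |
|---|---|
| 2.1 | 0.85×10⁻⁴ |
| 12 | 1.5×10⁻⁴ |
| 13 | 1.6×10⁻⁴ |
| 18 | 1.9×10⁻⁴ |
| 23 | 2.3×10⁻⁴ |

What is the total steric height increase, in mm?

Layer 1 at 23 °C → α = 2.3×10⁻⁴ K⁻¹
Layer 2 at 13 °C → α = 1.6×10⁻⁴ K⁻¹
Layer 3 at 2.1 °C → α = 0.85×10⁻⁴ K⁻¹
0–150 m: 150 × 0.76 × 2.3×10⁻⁴ = 0.02622 m
Layer 2: 360 × 0.51 × 1.6×10⁻⁴ = 0.029376 m
Layer 3: 0.85×10⁻⁴ × 0.63 × 460 = 0.024633 m
Δh = 0.02622 + 0.029376 + 0.024633 = 0.080229 m ≈ 80 mm

80 mm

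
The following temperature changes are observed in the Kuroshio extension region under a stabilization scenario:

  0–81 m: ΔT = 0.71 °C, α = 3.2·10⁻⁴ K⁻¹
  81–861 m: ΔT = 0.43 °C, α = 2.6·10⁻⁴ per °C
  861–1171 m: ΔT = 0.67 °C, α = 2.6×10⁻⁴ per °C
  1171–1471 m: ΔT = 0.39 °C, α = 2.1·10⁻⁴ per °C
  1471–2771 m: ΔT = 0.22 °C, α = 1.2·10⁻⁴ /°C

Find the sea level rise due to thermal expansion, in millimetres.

218 mm

Layer 1: 81 × 0.71 × 3.2×10⁻⁴ = 0.0184032 m
81–861 m: 0.43 × 780 × 2.6×10⁻⁴ = 0.087204 m
861–1171 m: 310 × 2.6×10⁻⁴ × 0.67 = 0.054002 m
1171–1471 m: 2.1×10⁻⁴ × 0.39 × 300 = 0.02457 m
1471–2771 m: 1300 × 0.22 × 1.2×10⁻⁴ = 0.03432 m
Δh = 0.0184032 + 0.087204 + 0.054002 + 0.02457 + 0.03432 = 0.2184992 m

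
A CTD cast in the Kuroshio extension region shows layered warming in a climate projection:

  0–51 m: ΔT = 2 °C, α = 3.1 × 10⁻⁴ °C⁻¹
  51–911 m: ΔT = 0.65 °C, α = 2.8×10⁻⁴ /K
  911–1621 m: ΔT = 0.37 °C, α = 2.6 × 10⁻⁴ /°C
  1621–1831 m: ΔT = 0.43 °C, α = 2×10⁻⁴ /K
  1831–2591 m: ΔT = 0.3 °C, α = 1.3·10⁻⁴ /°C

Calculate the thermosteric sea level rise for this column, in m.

Δh ≈ 0.304 m

0–51 m: 51 × 2 × 3.1×10⁻⁴ = 0.03162 m
Layer 2: 860 × 2.8×10⁻⁴ × 0.65 = 0.15652 m
911–1621 m: 710 × 2.6×10⁻⁴ × 0.37 = 0.068302 m
210 × 0.43 × 2×10⁻⁴ = 0.01806 m
Layer 5: 760 × 0.3 × 1.3×10⁻⁴ = 0.02964 m
Δh = 0.03162 + 0.15652 + 0.068302 + 0.01806 + 0.02964 = 0.304142 m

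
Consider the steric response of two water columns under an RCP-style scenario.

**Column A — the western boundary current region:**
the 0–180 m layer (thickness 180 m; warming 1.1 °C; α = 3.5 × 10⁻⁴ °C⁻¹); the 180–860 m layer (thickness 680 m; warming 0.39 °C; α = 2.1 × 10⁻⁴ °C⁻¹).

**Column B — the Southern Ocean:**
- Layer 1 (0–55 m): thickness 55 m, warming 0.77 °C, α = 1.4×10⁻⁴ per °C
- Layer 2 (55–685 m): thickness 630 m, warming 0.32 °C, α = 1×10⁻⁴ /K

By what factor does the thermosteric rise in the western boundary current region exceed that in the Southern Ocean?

A 180 × 1.1 × 3.5×10⁻⁴ = 0.06930 m
A 180–860 m: 0.39 × 680 × 2.1×10⁻⁴ = 0.055692 m
A total: 0.124992 m
B Layer 1: 1.4×10⁻⁴ × 55 × 0.77 = 0.005929 m
B Layer 2: 0.32 × 630 × 1×10⁻⁴ = 0.02016 m
B total: 0.026089 m
Ratio: 0.124992 / 0.026089 ≈ 4.791

a factor of 4.8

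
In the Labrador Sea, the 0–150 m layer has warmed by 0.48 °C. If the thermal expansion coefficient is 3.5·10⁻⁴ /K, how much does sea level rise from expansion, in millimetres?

Δh = αΔT·H = 3.5×10⁻⁴ × 0.48 × 150 = 0.02520 m

Δh = 25 mm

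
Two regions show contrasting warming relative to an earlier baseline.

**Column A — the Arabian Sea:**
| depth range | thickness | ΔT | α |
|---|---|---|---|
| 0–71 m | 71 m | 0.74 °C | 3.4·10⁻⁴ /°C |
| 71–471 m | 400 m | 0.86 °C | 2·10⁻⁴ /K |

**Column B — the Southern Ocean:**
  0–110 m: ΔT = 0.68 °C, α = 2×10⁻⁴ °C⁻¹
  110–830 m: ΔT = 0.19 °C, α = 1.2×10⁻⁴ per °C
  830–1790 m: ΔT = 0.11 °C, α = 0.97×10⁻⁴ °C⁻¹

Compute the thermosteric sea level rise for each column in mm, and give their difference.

A: 87 mm; B: 42 mm; difference 45 mm

A 0–71 m: 71 × 3.4×10⁻⁴ × 0.74 = 0.0178636 m
A 0.86 × 2×10⁻⁴ × 400 = 0.06880 m
A total: 0.0866636 m
B 0–110 m: 110 × 0.68 × 2×10⁻⁴ = 0.01496 m
B 110–830 m: 0.19 × 1.2×10⁻⁴ × 720 = 0.016416 m
B 960 × 0.97×10⁻⁴ × 0.11 = 0.0102432 m
B total: 0.0416192 m
Difference: 0.0866636 − 0.0416192 = 0.0450444 m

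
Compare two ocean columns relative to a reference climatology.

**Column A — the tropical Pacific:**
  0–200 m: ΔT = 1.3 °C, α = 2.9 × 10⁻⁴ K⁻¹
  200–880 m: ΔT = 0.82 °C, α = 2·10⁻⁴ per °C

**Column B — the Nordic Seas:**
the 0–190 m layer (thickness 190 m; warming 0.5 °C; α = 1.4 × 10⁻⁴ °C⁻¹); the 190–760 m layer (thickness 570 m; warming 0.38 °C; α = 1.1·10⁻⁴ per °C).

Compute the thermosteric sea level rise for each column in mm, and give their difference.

A Layer 1: 200 × 1.3 × 2.9×10⁻⁴ = 0.07540 m
A 2×10⁻⁴ × 0.82 × 680 = 0.11152 m
A total: 0.18692 m
B 0–190 m: 190 × 1.4×10⁻⁴ × 0.5 = 0.01330 m
B 1.1×10⁻⁴ × 0.38 × 570 = 0.023826 m
B total: 0.037126 m
Difference: 0.18692 − 0.037126 = 0.149794 m

A: 190 mm; B: 37 mm; difference 150 mm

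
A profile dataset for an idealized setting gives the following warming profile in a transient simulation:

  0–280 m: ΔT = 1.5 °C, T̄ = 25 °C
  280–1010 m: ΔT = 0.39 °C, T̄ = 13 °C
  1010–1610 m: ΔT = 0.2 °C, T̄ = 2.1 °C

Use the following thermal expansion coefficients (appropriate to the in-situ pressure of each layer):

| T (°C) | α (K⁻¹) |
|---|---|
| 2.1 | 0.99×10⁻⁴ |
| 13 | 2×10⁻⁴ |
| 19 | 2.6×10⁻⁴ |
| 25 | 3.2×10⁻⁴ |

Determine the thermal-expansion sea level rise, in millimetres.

Layer 1 at 25 °C → α = 3.2×10⁻⁴ K⁻¹
Layer 2 at 13 °C → α = 2×10⁻⁴ K⁻¹
Layer 3 at 2.1 °C → α = 0.99×10⁻⁴ K⁻¹
1.5 × 280 × 3.2×10⁻⁴ = 0.13440 m
Layer 2: 2×10⁻⁴ × 0.39 × 730 = 0.05694 m
Layer 3: 0.2 × 0.99×10⁻⁴ × 600 = 0.01188 m
Δh = 0.13440 + 0.05694 + 0.01188 = 0.20322 m

Δh ≈ 200 mm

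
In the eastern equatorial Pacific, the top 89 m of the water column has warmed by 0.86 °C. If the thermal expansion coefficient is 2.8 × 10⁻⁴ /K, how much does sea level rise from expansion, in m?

Δh = 0.0214 m

Δh = αΔT·H = 2.8×10⁻⁴ × 0.86 × 89 = 0.0214312 m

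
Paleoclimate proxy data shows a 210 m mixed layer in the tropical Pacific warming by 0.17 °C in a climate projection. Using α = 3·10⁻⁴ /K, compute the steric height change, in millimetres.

10.7 mm of thermosteric rise

Δh = αΔT·H = 3×10⁻⁴ × 0.17 × 210 = 0.01071 m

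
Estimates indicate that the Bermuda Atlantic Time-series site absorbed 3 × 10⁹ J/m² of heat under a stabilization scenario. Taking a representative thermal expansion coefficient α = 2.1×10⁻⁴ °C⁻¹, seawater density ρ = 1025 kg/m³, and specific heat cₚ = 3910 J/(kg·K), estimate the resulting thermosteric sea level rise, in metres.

Δh ≈ 0.157 m

Δh = αQ/(ρcₚ) = 2.1×10⁻⁴ × 3×10⁹ / (1025 × 3910) ≈ 0.15720 m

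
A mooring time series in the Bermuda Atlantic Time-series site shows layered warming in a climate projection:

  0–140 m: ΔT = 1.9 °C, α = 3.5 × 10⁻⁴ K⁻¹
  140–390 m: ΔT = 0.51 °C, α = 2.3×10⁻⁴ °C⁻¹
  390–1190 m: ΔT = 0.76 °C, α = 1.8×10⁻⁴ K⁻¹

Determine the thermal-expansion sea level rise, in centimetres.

3.5×10⁻⁴ × 140 × 1.9 = 0.09310 m
2.3×10⁻⁴ × 0.51 × 250 = 0.029325 m
Layer 3: 0.76 × 800 × 1.8×10⁻⁴ = 0.10944 m
Δh = 0.09310 + 0.029325 + 0.10944 = 0.231865 m ≈ 23 cm

about 23 cm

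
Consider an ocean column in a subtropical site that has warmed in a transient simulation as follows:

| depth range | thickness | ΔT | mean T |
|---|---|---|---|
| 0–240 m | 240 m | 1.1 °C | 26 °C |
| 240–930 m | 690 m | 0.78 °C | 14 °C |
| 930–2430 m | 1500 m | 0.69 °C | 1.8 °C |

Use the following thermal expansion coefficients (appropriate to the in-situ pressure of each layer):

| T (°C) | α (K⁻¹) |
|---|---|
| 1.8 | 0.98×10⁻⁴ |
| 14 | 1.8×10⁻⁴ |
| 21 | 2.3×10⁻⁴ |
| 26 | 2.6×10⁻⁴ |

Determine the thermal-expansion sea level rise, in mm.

Layer 1 at 26 °C → α = 2.6×10⁻⁴ K⁻¹
Layer 2 at 14 °C → α = 1.8×10⁻⁴ K⁻¹
Layer 3 at 1.8 °C → α = 0.98×10⁻⁴ K⁻¹
240 × 2.6×10⁻⁴ × 1.1 = 0.06864 m
0.78 × 690 × 1.8×10⁻⁴ = 0.096876 m
930–2430 m: 0.98×10⁻⁴ × 0.69 × 1500 = 0.10143 m
Δh = 0.06864 + 0.096876 + 0.10143 = 0.266946 m ≈ 270 mm

270 mm of thermosteric rise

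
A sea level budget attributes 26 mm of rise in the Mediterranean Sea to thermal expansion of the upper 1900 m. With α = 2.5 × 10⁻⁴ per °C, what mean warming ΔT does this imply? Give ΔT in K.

ΔT = Δh/(αH) = 0.026 / (2.5×10⁻⁴ × 1900) ≈ 0.05474 K

about 0.0547 K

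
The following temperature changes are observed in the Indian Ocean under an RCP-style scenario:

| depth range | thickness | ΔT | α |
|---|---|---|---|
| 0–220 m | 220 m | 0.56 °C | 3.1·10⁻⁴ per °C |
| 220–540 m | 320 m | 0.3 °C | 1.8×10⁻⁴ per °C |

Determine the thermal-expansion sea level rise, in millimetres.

55.5 mm of thermosteric rise

Layer 1: 0.56 × 220 × 3.1×10⁻⁴ = 0.038192 m
1.8×10⁻⁴ × 0.3 × 320 = 0.01728 m
Δh = 0.038192 + 0.01728 = 0.055472 m ≈ 55.5 mm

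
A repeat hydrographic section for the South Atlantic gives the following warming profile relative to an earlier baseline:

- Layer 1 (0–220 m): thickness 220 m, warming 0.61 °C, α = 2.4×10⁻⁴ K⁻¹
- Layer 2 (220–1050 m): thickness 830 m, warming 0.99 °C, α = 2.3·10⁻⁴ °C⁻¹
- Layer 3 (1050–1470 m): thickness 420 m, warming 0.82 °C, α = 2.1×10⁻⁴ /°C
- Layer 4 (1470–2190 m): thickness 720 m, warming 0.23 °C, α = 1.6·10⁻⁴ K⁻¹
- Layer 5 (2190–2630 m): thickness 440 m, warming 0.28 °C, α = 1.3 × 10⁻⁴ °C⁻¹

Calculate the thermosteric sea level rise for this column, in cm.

Layer 1: 2.4×10⁻⁴ × 220 × 0.61 = 0.032208 m
Layer 2: 0.99 × 2.3×10⁻⁴ × 830 = 0.188991 m
0.82 × 420 × 2.1×10⁻⁴ = 0.072324 m
1470–2190 m: 720 × 1.6×10⁻⁴ × 0.23 = 0.026496 m
2190–2630 m: 1.3×10⁻⁴ × 440 × 0.28 = 0.016016 m
Δh = 0.032208 + 0.188991 + 0.072324 + 0.026496 + 0.016016 = 0.336035 m

about 33.6 cm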